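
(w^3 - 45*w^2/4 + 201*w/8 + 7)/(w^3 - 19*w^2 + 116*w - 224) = (8*w^2 - 26*w - 7)/(8*(w^2 - 11*w + 28))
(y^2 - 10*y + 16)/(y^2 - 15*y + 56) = (y - 2)/(y - 7)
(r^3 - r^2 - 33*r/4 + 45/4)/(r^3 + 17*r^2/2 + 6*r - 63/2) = (r - 5/2)/(r + 7)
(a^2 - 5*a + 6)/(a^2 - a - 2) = (a - 3)/(a + 1)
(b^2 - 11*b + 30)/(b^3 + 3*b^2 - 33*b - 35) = (b - 6)/(b^2 + 8*b + 7)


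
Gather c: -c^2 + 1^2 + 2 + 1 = 4 - c^2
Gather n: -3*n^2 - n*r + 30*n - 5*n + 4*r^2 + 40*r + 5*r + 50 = -3*n^2 + n*(25 - r) + 4*r^2 + 45*r + 50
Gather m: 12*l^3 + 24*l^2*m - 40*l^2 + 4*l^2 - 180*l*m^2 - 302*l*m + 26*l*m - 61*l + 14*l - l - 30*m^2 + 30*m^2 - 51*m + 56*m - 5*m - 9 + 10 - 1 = 12*l^3 - 36*l^2 - 180*l*m^2 - 48*l + m*(24*l^2 - 276*l)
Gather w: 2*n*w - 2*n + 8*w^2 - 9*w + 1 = -2*n + 8*w^2 + w*(2*n - 9) + 1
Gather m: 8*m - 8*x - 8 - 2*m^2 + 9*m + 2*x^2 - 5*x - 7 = -2*m^2 + 17*m + 2*x^2 - 13*x - 15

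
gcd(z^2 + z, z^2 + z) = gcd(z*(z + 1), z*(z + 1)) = z^2 + z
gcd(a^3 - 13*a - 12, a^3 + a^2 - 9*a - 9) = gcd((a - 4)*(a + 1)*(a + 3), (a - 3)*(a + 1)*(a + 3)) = a^2 + 4*a + 3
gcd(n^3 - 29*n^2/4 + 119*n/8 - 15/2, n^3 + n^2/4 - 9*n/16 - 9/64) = n - 3/4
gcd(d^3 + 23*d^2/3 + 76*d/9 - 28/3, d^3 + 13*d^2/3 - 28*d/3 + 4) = d^2 + 16*d/3 - 4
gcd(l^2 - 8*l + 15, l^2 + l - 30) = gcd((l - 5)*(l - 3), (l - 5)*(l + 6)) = l - 5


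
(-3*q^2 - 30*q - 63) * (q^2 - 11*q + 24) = -3*q^4 + 3*q^3 + 195*q^2 - 27*q - 1512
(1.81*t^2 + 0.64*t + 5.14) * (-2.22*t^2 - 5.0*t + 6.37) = -4.0182*t^4 - 10.4708*t^3 - 3.0811*t^2 - 21.6232*t + 32.7418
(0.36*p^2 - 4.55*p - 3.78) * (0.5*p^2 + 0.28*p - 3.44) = 0.18*p^4 - 2.1742*p^3 - 4.4024*p^2 + 14.5936*p + 13.0032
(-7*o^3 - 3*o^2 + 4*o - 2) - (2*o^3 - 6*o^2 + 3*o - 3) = -9*o^3 + 3*o^2 + o + 1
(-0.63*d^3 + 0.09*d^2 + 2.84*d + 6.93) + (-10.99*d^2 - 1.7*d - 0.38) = -0.63*d^3 - 10.9*d^2 + 1.14*d + 6.55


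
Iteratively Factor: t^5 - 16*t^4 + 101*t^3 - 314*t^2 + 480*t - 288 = (t - 4)*(t^4 - 12*t^3 + 53*t^2 - 102*t + 72) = (t - 4)*(t - 2)*(t^3 - 10*t^2 + 33*t - 36) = (t - 4)*(t - 3)*(t - 2)*(t^2 - 7*t + 12) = (t - 4)^2*(t - 3)*(t - 2)*(t - 3)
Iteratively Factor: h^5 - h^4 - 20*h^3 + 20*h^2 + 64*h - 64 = (h - 4)*(h^4 + 3*h^3 - 8*h^2 - 12*h + 16) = (h - 4)*(h - 1)*(h^3 + 4*h^2 - 4*h - 16) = (h - 4)*(h - 1)*(h + 4)*(h^2 - 4) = (h - 4)*(h - 2)*(h - 1)*(h + 4)*(h + 2)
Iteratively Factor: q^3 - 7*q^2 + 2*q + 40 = (q - 4)*(q^2 - 3*q - 10) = (q - 4)*(q + 2)*(q - 5)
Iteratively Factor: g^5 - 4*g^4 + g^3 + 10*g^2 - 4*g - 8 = (g - 2)*(g^4 - 2*g^3 - 3*g^2 + 4*g + 4) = (g - 2)^2*(g^3 - 3*g - 2) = (g - 2)^2*(g + 1)*(g^2 - g - 2) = (g - 2)^2*(g + 1)^2*(g - 2)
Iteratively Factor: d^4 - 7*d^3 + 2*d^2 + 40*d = (d)*(d^3 - 7*d^2 + 2*d + 40) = d*(d - 5)*(d^2 - 2*d - 8) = d*(d - 5)*(d - 4)*(d + 2)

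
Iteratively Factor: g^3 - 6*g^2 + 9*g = (g)*(g^2 - 6*g + 9) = g*(g - 3)*(g - 3)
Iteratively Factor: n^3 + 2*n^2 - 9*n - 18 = (n + 2)*(n^2 - 9) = (n - 3)*(n + 2)*(n + 3)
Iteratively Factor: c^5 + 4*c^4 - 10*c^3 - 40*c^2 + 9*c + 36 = (c + 3)*(c^4 + c^3 - 13*c^2 - c + 12) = (c - 1)*(c + 3)*(c^3 + 2*c^2 - 11*c - 12) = (c - 1)*(c + 1)*(c + 3)*(c^2 + c - 12) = (c - 3)*(c - 1)*(c + 1)*(c + 3)*(c + 4)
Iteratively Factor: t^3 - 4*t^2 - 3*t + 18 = (t - 3)*(t^2 - t - 6) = (t - 3)^2*(t + 2)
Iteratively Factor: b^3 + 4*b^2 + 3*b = (b)*(b^2 + 4*b + 3) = b*(b + 3)*(b + 1)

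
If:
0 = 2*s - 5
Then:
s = 5/2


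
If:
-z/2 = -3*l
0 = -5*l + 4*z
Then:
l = 0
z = 0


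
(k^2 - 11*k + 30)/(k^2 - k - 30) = (k - 5)/(k + 5)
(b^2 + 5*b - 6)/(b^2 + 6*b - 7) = (b + 6)/(b + 7)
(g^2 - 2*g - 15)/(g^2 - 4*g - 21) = (g - 5)/(g - 7)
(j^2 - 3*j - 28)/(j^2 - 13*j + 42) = (j + 4)/(j - 6)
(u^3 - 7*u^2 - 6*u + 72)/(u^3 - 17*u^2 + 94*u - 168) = (u + 3)/(u - 7)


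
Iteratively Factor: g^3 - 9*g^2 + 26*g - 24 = (g - 4)*(g^2 - 5*g + 6) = (g - 4)*(g - 3)*(g - 2)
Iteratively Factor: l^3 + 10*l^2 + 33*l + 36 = (l + 4)*(l^2 + 6*l + 9) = (l + 3)*(l + 4)*(l + 3)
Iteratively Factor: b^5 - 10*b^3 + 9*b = (b + 1)*(b^4 - b^3 - 9*b^2 + 9*b) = (b - 3)*(b + 1)*(b^3 + 2*b^2 - 3*b) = (b - 3)*(b - 1)*(b + 1)*(b^2 + 3*b) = b*(b - 3)*(b - 1)*(b + 1)*(b + 3)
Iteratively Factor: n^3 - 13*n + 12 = (n - 1)*(n^2 + n - 12) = (n - 3)*(n - 1)*(n + 4)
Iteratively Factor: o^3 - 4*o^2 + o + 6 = (o - 3)*(o^2 - o - 2) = (o - 3)*(o + 1)*(o - 2)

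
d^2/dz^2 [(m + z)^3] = 6*m + 6*z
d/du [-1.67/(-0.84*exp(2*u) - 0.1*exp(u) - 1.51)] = (-2.8056*exp(u) - 0.167)*exp(u)/(0.84*exp(2*u) + 0.1*exp(u) + 1.51)^2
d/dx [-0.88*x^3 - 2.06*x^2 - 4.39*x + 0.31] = -2.64*x^2 - 4.12*x - 4.39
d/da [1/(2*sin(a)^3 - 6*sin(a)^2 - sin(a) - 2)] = (-6*sin(a)^2 + 12*sin(a) + 1)*cos(a)/(-2*sin(a)^3 + 6*sin(a)^2 + sin(a) + 2)^2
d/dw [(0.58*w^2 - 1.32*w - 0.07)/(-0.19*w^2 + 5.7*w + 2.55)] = (3.0552*w^2 + 2.9314*w - 2.967)/(0.0361*w^4 - 2.166*w^3 + 31.521*w^2 + 29.07*w + 6.5025)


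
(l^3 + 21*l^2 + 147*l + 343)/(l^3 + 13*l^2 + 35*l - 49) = (l + 7)/(l - 1)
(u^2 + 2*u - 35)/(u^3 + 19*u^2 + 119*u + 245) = (u - 5)/(u^2 + 12*u + 35)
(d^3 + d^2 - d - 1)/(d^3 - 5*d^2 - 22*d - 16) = (d^2 - 1)/(d^2 - 6*d - 16)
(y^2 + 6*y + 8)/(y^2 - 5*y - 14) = (y + 4)/(y - 7)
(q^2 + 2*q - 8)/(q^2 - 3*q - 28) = (q - 2)/(q - 7)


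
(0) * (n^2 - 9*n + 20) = 0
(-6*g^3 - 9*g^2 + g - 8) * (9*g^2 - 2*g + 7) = -54*g^5 - 69*g^4 - 15*g^3 - 137*g^2 + 23*g - 56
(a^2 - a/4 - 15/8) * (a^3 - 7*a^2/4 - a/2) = a^5 - 2*a^4 - 31*a^3/16 + 109*a^2/32 + 15*a/16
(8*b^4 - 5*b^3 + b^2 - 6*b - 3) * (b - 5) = 8*b^5 - 45*b^4 + 26*b^3 - 11*b^2 + 27*b + 15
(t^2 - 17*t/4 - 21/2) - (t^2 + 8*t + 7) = -49*t/4 - 35/2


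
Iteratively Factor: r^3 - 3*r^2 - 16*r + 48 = (r + 4)*(r^2 - 7*r + 12) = (r - 3)*(r + 4)*(r - 4)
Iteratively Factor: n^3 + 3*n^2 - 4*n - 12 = (n - 2)*(n^2 + 5*n + 6) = (n - 2)*(n + 3)*(n + 2)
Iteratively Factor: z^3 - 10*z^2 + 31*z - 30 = (z - 5)*(z^2 - 5*z + 6) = (z - 5)*(z - 3)*(z - 2)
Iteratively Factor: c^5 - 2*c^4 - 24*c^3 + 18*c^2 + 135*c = (c - 5)*(c^4 + 3*c^3 - 9*c^2 - 27*c) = (c - 5)*(c + 3)*(c^3 - 9*c) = c*(c - 5)*(c + 3)*(c^2 - 9) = c*(c - 5)*(c - 3)*(c + 3)*(c + 3)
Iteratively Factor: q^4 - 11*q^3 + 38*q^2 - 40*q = (q - 5)*(q^3 - 6*q^2 + 8*q) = (q - 5)*(q - 4)*(q^2 - 2*q) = q*(q - 5)*(q - 4)*(q - 2)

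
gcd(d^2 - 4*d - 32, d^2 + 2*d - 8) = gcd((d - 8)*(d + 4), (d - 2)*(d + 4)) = d + 4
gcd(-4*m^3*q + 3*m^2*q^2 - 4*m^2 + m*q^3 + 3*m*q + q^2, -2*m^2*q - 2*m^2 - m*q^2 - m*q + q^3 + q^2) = 1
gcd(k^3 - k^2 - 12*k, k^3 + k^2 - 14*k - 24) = k^2 - k - 12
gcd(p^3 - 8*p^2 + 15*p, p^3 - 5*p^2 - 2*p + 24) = p - 3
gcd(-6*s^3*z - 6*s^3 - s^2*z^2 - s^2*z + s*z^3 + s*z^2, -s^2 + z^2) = 1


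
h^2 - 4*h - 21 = (h - 7)*(h + 3)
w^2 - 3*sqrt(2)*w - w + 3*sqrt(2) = (w - 1)*(w - 3*sqrt(2))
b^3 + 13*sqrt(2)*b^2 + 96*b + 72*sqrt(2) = (b + sqrt(2))*(b + 6*sqrt(2))^2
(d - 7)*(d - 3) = d^2 - 10*d + 21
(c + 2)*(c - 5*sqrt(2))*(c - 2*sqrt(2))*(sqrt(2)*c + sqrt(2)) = sqrt(2)*c^4 - 14*c^3 + 3*sqrt(2)*c^3 - 42*c^2 + 22*sqrt(2)*c^2 - 28*c + 60*sqrt(2)*c + 40*sqrt(2)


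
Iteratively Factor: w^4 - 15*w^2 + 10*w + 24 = (w + 4)*(w^3 - 4*w^2 + w + 6) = (w + 1)*(w + 4)*(w^2 - 5*w + 6) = (w - 2)*(w + 1)*(w + 4)*(w - 3)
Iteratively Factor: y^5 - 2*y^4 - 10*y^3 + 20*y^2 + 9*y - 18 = (y - 2)*(y^4 - 10*y^2 + 9) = (y - 2)*(y - 1)*(y^3 + y^2 - 9*y - 9) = (y - 2)*(y - 1)*(y + 3)*(y^2 - 2*y - 3) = (y - 2)*(y - 1)*(y + 1)*(y + 3)*(y - 3)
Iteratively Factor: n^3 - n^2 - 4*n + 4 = (n + 2)*(n^2 - 3*n + 2) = (n - 1)*(n + 2)*(n - 2)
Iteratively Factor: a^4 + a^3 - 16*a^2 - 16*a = (a - 4)*(a^3 + 5*a^2 + 4*a) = (a - 4)*(a + 1)*(a^2 + 4*a) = a*(a - 4)*(a + 1)*(a + 4)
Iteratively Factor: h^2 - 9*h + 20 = (h - 4)*(h - 5)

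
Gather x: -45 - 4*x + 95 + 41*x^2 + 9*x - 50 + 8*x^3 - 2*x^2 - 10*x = 8*x^3 + 39*x^2 - 5*x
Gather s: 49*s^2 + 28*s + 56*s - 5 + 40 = 49*s^2 + 84*s + 35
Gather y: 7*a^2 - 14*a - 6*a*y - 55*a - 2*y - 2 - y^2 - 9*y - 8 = 7*a^2 - 69*a - y^2 + y*(-6*a - 11) - 10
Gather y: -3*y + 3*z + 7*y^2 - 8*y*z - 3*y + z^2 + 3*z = 7*y^2 + y*(-8*z - 6) + z^2 + 6*z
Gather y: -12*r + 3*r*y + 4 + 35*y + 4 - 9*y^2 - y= -12*r - 9*y^2 + y*(3*r + 34) + 8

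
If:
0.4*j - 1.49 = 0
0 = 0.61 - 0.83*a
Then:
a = 0.73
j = 3.72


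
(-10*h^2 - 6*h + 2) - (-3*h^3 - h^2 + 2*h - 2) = 3*h^3 - 9*h^2 - 8*h + 4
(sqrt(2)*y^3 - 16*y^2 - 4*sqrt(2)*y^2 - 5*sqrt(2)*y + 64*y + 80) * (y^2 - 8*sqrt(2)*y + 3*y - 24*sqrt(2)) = sqrt(2)*y^5 - 32*y^4 - sqrt(2)*y^4 + 32*y^3 + 111*sqrt(2)*y^3 - 143*sqrt(2)*y^2 + 544*y^2 - 2176*sqrt(2)*y + 480*y - 1920*sqrt(2)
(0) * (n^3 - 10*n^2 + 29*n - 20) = 0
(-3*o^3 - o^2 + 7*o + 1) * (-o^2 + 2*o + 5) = 3*o^5 - 5*o^4 - 24*o^3 + 8*o^2 + 37*o + 5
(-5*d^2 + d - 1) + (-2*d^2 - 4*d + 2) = -7*d^2 - 3*d + 1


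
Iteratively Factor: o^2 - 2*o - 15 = (o - 5)*(o + 3)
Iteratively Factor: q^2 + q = (q + 1)*(q)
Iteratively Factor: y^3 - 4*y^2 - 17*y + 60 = (y - 5)*(y^2 + y - 12) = (y - 5)*(y + 4)*(y - 3)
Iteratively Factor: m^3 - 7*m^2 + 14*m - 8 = (m - 2)*(m^2 - 5*m + 4) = (m - 2)*(m - 1)*(m - 4)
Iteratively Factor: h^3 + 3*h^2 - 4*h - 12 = (h + 3)*(h^2 - 4) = (h - 2)*(h + 3)*(h + 2)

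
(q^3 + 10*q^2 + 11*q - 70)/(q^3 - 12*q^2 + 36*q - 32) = (q^2 + 12*q + 35)/(q^2 - 10*q + 16)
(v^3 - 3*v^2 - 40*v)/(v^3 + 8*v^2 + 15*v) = (v - 8)/(v + 3)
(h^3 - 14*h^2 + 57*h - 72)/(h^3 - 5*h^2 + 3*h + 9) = (h - 8)/(h + 1)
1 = 1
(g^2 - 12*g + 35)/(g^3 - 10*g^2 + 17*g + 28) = (g - 5)/(g^2 - 3*g - 4)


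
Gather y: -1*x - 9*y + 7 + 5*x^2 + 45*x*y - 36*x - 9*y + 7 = 5*x^2 - 37*x + y*(45*x - 18) + 14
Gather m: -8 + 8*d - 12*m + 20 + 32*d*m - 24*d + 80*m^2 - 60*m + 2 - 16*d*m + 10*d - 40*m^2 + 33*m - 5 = -6*d + 40*m^2 + m*(16*d - 39) + 9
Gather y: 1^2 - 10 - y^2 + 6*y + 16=-y^2 + 6*y + 7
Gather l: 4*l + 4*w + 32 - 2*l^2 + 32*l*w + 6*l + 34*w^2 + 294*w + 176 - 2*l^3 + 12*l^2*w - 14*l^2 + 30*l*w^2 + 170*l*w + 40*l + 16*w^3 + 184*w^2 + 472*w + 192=-2*l^3 + l^2*(12*w - 16) + l*(30*w^2 + 202*w + 50) + 16*w^3 + 218*w^2 + 770*w + 400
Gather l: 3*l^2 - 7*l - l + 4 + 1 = 3*l^2 - 8*l + 5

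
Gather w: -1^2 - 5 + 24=18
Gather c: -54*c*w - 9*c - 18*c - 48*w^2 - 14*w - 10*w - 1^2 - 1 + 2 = c*(-54*w - 27) - 48*w^2 - 24*w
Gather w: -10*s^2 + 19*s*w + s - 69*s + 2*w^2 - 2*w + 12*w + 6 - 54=-10*s^2 - 68*s + 2*w^2 + w*(19*s + 10) - 48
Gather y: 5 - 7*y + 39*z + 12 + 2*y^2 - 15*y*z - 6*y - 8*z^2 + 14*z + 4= 2*y^2 + y*(-15*z - 13) - 8*z^2 + 53*z + 21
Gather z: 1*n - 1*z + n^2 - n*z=n^2 + n + z*(-n - 1)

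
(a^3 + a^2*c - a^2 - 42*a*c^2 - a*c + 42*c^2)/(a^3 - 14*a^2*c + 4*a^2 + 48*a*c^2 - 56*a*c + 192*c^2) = (a^2 + 7*a*c - a - 7*c)/(a^2 - 8*a*c + 4*a - 32*c)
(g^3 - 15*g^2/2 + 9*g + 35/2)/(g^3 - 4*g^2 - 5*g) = (g - 7/2)/g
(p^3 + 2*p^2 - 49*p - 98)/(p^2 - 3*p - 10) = (p^2 - 49)/(p - 5)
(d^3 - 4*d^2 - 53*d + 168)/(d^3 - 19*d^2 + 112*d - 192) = (d + 7)/(d - 8)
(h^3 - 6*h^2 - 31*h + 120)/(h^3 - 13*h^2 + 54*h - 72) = (h^2 - 3*h - 40)/(h^2 - 10*h + 24)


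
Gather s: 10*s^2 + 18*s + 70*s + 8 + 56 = 10*s^2 + 88*s + 64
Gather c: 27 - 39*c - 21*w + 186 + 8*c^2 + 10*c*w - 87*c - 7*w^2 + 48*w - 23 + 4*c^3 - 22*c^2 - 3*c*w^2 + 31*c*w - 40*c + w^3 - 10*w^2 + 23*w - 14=4*c^3 - 14*c^2 + c*(-3*w^2 + 41*w - 166) + w^3 - 17*w^2 + 50*w + 176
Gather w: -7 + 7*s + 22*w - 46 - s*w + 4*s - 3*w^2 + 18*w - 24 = 11*s - 3*w^2 + w*(40 - s) - 77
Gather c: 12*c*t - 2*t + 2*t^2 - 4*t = 12*c*t + 2*t^2 - 6*t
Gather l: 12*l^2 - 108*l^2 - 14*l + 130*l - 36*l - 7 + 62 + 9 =-96*l^2 + 80*l + 64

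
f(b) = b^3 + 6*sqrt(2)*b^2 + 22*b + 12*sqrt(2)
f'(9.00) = 417.74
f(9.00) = 1631.28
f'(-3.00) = -1.91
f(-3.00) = 0.34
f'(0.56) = 32.44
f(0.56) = 32.13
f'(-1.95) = 0.31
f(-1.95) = -1.08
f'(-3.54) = -0.48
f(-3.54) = 1.06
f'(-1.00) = 8.03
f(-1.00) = 2.46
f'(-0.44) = 15.11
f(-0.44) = 8.85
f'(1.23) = 47.41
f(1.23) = 58.73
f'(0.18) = 25.15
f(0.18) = 21.21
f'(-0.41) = 15.55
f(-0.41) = 9.31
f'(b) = 3*b^2 + 12*sqrt(2)*b + 22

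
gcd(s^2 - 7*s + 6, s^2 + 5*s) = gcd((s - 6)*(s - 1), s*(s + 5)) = 1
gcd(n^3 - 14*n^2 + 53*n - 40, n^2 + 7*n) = 1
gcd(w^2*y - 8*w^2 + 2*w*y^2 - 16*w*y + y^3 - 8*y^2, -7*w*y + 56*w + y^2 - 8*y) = y - 8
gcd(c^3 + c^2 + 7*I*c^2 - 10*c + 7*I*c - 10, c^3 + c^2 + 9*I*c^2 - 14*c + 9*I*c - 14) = c^2 + c*(1 + 2*I) + 2*I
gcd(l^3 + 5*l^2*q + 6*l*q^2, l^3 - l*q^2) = l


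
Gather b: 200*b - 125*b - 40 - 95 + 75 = 75*b - 60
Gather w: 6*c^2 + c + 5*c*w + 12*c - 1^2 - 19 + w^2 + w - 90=6*c^2 + 13*c + w^2 + w*(5*c + 1) - 110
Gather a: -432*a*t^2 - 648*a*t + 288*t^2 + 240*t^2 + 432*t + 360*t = a*(-432*t^2 - 648*t) + 528*t^2 + 792*t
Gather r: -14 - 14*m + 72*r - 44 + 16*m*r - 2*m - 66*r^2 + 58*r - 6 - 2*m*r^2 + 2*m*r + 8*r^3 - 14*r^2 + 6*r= -16*m + 8*r^3 + r^2*(-2*m - 80) + r*(18*m + 136) - 64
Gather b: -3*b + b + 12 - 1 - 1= 10 - 2*b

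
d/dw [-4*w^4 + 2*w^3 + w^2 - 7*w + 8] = -16*w^3 + 6*w^2 + 2*w - 7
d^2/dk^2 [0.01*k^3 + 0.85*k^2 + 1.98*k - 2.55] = 0.06*k + 1.7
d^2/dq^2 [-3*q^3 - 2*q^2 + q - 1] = -18*q - 4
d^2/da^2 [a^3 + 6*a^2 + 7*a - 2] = 6*a + 12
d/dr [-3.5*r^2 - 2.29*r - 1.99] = -7.0*r - 2.29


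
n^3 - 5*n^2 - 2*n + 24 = (n - 4)*(n - 3)*(n + 2)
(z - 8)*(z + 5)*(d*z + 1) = d*z^3 - 3*d*z^2 - 40*d*z + z^2 - 3*z - 40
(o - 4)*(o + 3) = o^2 - o - 12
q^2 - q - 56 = (q - 8)*(q + 7)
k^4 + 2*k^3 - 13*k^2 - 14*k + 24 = (k - 3)*(k - 1)*(k + 2)*(k + 4)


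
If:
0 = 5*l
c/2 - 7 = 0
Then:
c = 14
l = 0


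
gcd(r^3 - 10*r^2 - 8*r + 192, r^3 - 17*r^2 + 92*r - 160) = r - 8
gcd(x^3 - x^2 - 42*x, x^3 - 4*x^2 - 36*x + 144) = x + 6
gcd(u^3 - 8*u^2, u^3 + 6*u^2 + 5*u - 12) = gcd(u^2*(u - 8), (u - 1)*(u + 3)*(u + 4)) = 1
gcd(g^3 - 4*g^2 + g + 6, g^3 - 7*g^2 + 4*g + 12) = g^2 - g - 2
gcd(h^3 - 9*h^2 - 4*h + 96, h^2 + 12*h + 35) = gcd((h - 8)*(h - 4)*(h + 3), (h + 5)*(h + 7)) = 1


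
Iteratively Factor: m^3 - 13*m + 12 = (m - 1)*(m^2 + m - 12) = (m - 3)*(m - 1)*(m + 4)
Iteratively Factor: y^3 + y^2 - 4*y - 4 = (y + 2)*(y^2 - y - 2) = (y + 1)*(y + 2)*(y - 2)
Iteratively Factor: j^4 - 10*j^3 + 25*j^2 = (j - 5)*(j^3 - 5*j^2) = (j - 5)^2*(j^2) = j*(j - 5)^2*(j)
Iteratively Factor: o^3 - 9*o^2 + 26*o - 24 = (o - 3)*(o^2 - 6*o + 8) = (o - 3)*(o - 2)*(o - 4)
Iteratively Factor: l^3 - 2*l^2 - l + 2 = (l - 1)*(l^2 - l - 2) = (l - 1)*(l + 1)*(l - 2)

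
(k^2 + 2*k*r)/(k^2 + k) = (k + 2*r)/(k + 1)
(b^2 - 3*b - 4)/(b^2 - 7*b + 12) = (b + 1)/(b - 3)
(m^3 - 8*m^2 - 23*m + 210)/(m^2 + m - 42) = (m^2 - 2*m - 35)/(m + 7)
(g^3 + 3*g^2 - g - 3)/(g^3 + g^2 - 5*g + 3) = (g + 1)/(g - 1)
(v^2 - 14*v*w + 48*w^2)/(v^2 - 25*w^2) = (v^2 - 14*v*w + 48*w^2)/(v^2 - 25*w^2)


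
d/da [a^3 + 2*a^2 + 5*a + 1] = 3*a^2 + 4*a + 5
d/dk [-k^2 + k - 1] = 1 - 2*k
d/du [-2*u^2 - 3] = -4*u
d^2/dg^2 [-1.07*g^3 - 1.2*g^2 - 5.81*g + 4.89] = -6.42*g - 2.4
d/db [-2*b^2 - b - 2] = -4*b - 1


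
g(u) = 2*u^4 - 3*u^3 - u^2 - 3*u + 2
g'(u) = 8*u^3 - 9*u^2 - 2*u - 3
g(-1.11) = 11.24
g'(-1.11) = -22.81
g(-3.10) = 275.77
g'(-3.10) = -321.62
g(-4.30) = 918.69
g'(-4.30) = -796.87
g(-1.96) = 56.14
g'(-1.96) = -93.89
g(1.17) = -3.94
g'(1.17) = -4.85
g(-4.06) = 741.88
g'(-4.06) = -678.62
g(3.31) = 112.39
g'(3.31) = 181.89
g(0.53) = -0.16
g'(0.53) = -5.40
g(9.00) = 10829.00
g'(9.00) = 5082.00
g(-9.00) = 15257.00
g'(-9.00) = -6546.00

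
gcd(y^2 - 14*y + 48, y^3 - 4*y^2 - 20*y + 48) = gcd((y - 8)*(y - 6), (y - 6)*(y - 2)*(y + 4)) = y - 6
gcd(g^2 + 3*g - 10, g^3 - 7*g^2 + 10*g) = g - 2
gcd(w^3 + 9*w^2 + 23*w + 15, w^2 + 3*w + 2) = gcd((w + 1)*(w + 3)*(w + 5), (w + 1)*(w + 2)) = w + 1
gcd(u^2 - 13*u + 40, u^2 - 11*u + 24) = u - 8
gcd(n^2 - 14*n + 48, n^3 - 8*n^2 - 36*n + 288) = n^2 - 14*n + 48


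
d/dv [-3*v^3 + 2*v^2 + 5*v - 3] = -9*v^2 + 4*v + 5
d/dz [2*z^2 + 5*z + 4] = 4*z + 5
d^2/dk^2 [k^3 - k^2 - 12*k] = 6*k - 2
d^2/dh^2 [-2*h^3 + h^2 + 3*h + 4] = 2 - 12*h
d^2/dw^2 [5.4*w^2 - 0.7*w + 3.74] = 10.8000000000000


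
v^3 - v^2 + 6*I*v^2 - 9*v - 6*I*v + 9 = (v - 1)*(v + 3*I)^2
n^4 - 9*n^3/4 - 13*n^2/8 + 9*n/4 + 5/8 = (n - 5/2)*(n - 1)*(n + 1/4)*(n + 1)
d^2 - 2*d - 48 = (d - 8)*(d + 6)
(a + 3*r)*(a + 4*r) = a^2 + 7*a*r + 12*r^2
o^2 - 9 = (o - 3)*(o + 3)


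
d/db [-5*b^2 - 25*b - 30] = -10*b - 25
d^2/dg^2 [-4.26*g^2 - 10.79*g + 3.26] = -8.52000000000000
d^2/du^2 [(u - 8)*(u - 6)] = 2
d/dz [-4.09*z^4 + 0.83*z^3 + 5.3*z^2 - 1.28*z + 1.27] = -16.36*z^3 + 2.49*z^2 + 10.6*z - 1.28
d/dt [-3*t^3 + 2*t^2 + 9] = t*(4 - 9*t)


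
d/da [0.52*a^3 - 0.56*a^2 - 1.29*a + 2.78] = 1.56*a^2 - 1.12*a - 1.29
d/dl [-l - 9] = -1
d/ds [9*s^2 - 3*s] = 18*s - 3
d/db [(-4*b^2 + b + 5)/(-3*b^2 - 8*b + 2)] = 7*(5*b^2 + 2*b + 6)/(9*b^4 + 48*b^3 + 52*b^2 - 32*b + 4)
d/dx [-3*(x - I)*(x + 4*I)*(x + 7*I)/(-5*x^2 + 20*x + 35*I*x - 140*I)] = (3*x^4 + x^3*(-24 - 42*I) + x^2*(261 + 132*I) + x*(-1680 - 168*I) - 588 - 1092*I)/(5*x^4 + x^3*(-40 - 70*I) + x^2*(-165 + 560*I) + x*(1960 - 1120*I) - 3920)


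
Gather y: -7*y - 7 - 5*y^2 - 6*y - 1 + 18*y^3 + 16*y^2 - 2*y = 18*y^3 + 11*y^2 - 15*y - 8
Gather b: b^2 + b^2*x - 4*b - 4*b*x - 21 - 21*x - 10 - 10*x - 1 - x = b^2*(x + 1) + b*(-4*x - 4) - 32*x - 32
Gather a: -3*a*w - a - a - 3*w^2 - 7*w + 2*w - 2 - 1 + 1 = a*(-3*w - 2) - 3*w^2 - 5*w - 2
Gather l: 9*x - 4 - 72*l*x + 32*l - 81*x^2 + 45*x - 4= l*(32 - 72*x) - 81*x^2 + 54*x - 8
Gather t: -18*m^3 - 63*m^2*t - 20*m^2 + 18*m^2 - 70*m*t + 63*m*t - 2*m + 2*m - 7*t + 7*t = -18*m^3 - 2*m^2 + t*(-63*m^2 - 7*m)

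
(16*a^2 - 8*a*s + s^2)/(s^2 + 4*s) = (16*a^2 - 8*a*s + s^2)/(s*(s + 4))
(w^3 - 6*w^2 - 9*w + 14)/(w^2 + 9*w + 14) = (w^2 - 8*w + 7)/(w + 7)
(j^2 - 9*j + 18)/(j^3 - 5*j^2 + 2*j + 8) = (j^2 - 9*j + 18)/(j^3 - 5*j^2 + 2*j + 8)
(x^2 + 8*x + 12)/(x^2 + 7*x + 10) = (x + 6)/(x + 5)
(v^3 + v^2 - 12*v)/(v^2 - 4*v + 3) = v*(v + 4)/(v - 1)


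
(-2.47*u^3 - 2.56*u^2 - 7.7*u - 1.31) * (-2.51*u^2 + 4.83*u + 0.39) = 6.1997*u^5 - 5.5045*u^4 + 5.9989*u^3 - 34.9013*u^2 - 9.3303*u - 0.5109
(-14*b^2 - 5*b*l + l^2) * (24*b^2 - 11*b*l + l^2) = -336*b^4 + 34*b^3*l + 65*b^2*l^2 - 16*b*l^3 + l^4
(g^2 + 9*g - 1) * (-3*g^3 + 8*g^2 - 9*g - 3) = -3*g^5 - 19*g^4 + 66*g^3 - 92*g^2 - 18*g + 3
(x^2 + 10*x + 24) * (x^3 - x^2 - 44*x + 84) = x^5 + 9*x^4 - 30*x^3 - 380*x^2 - 216*x + 2016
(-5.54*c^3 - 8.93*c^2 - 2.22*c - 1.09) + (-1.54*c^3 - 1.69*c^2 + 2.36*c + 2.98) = -7.08*c^3 - 10.62*c^2 + 0.14*c + 1.89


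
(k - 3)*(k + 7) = k^2 + 4*k - 21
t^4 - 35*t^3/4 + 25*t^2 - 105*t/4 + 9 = (t - 4)*(t - 3)*(t - 1)*(t - 3/4)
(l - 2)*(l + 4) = l^2 + 2*l - 8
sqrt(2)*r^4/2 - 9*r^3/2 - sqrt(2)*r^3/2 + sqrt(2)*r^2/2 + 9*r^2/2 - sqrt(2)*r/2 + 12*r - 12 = (r - 1)*(r - 4*sqrt(2))*(r - 3*sqrt(2)/2)*(sqrt(2)*r/2 + 1)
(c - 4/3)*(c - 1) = c^2 - 7*c/3 + 4/3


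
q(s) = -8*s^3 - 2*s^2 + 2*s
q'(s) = -24*s^2 - 4*s + 2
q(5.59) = -1448.73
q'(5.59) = -770.31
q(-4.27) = 577.83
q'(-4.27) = -418.51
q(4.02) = -544.00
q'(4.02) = -401.93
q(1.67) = -39.50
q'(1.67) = -71.61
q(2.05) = -73.23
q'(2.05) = -107.06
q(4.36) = -692.35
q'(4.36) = -471.67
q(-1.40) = 15.23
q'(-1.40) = -39.44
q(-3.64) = 352.05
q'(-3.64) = -301.43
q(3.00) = -228.00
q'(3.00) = -226.00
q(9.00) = -5976.00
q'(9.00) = -1978.00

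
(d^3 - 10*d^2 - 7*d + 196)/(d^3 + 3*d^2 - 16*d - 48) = (d^2 - 14*d + 49)/(d^2 - d - 12)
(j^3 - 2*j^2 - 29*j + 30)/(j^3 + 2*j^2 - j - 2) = (j^2 - j - 30)/(j^2 + 3*j + 2)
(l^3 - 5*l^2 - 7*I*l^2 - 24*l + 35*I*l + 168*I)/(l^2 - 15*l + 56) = (l^2 + l*(3 - 7*I) - 21*I)/(l - 7)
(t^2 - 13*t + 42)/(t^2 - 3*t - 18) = (t - 7)/(t + 3)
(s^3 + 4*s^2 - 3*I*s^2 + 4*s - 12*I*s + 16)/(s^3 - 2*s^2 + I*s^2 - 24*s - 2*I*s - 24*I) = (s - 4*I)/(s - 6)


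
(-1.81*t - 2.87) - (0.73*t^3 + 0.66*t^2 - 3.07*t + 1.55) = -0.73*t^3 - 0.66*t^2 + 1.26*t - 4.42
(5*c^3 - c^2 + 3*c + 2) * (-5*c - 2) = -25*c^4 - 5*c^3 - 13*c^2 - 16*c - 4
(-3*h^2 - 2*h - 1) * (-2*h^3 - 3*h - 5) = 6*h^5 + 4*h^4 + 11*h^3 + 21*h^2 + 13*h + 5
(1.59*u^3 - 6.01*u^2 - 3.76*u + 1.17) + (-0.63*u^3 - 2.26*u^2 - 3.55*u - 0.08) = 0.96*u^3 - 8.27*u^2 - 7.31*u + 1.09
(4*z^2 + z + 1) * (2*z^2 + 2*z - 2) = 8*z^4 + 10*z^3 - 4*z^2 - 2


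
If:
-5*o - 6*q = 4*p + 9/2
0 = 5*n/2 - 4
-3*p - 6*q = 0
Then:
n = 8/5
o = 2*q/5 - 9/10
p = -2*q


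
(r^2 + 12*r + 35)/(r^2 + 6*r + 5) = (r + 7)/(r + 1)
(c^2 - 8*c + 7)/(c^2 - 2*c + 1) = (c - 7)/(c - 1)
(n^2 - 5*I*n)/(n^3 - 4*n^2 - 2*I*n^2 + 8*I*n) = (n - 5*I)/(n^2 - 4*n - 2*I*n + 8*I)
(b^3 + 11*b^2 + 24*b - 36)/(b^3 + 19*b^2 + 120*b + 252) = (b - 1)/(b + 7)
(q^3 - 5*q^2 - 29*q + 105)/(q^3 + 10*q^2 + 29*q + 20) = (q^2 - 10*q + 21)/(q^2 + 5*q + 4)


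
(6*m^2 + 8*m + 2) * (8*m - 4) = 48*m^3 + 40*m^2 - 16*m - 8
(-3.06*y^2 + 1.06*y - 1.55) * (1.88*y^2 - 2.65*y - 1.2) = -5.7528*y^4 + 10.1018*y^3 - 2.051*y^2 + 2.8355*y + 1.86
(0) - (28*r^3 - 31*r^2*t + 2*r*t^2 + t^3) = -28*r^3 + 31*r^2*t - 2*r*t^2 - t^3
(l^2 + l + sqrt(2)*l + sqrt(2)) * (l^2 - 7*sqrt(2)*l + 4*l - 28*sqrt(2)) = l^4 - 6*sqrt(2)*l^3 + 5*l^3 - 30*sqrt(2)*l^2 - 10*l^2 - 70*l - 24*sqrt(2)*l - 56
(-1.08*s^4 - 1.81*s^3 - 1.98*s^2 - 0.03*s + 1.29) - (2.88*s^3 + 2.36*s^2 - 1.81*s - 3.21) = -1.08*s^4 - 4.69*s^3 - 4.34*s^2 + 1.78*s + 4.5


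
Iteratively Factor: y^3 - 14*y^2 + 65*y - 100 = (y - 5)*(y^2 - 9*y + 20) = (y - 5)*(y - 4)*(y - 5)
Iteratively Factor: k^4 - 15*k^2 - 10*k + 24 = (k - 4)*(k^3 + 4*k^2 + k - 6) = (k - 4)*(k + 3)*(k^2 + k - 2) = (k - 4)*(k - 1)*(k + 3)*(k + 2)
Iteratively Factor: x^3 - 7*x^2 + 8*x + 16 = (x - 4)*(x^2 - 3*x - 4) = (x - 4)^2*(x + 1)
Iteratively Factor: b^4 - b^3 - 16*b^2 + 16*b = (b - 1)*(b^3 - 16*b) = (b - 4)*(b - 1)*(b^2 + 4*b) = b*(b - 4)*(b - 1)*(b + 4)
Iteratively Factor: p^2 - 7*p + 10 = (p - 5)*(p - 2)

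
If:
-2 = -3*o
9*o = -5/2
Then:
No Solution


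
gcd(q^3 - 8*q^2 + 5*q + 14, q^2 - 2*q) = q - 2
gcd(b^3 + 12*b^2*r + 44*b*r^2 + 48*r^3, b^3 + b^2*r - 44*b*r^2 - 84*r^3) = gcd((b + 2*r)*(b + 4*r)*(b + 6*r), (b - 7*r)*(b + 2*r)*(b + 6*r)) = b^2 + 8*b*r + 12*r^2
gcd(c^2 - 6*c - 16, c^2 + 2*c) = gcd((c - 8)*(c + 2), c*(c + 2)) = c + 2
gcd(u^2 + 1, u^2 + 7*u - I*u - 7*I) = u - I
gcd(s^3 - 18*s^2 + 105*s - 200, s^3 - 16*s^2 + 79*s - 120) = s^2 - 13*s + 40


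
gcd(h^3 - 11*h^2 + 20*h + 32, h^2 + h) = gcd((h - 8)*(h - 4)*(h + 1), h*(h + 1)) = h + 1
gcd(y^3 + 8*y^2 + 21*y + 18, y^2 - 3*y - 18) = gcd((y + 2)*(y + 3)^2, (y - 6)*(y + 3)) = y + 3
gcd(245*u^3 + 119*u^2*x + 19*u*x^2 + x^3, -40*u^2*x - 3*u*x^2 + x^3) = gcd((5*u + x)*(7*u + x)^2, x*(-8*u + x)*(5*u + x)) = 5*u + x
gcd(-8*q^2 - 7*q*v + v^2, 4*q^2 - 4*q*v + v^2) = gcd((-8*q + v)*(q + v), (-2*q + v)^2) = 1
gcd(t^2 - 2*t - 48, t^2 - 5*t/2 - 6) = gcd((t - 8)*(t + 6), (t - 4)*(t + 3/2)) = 1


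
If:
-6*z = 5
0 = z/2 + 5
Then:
No Solution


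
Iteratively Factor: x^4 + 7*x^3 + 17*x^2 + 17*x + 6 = (x + 1)*(x^3 + 6*x^2 + 11*x + 6) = (x + 1)*(x + 2)*(x^2 + 4*x + 3) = (x + 1)*(x + 2)*(x + 3)*(x + 1)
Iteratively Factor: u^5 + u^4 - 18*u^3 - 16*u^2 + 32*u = (u)*(u^4 + u^3 - 18*u^2 - 16*u + 32) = u*(u - 4)*(u^3 + 5*u^2 + 2*u - 8) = u*(u - 4)*(u + 4)*(u^2 + u - 2) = u*(u - 4)*(u + 2)*(u + 4)*(u - 1)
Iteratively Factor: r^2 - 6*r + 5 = (r - 5)*(r - 1)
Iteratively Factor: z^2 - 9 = (z + 3)*(z - 3)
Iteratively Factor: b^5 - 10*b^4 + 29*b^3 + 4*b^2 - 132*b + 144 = (b - 4)*(b^4 - 6*b^3 + 5*b^2 + 24*b - 36) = (b - 4)*(b - 2)*(b^3 - 4*b^2 - 3*b + 18) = (b - 4)*(b - 3)*(b - 2)*(b^2 - b - 6) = (b - 4)*(b - 3)*(b - 2)*(b + 2)*(b - 3)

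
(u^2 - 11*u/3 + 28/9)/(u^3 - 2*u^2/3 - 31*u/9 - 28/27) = 3*(3*u - 4)/(9*u^2 + 15*u + 4)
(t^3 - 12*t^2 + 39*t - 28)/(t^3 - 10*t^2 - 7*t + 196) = (t^2 - 5*t + 4)/(t^2 - 3*t - 28)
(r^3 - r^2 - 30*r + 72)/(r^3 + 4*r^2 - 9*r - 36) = (r^2 + 2*r - 24)/(r^2 + 7*r + 12)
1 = 1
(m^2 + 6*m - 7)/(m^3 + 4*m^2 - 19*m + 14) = 1/(m - 2)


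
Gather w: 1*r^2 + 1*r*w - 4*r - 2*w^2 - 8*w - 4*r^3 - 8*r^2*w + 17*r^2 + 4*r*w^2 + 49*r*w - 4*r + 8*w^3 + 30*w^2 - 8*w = -4*r^3 + 18*r^2 - 8*r + 8*w^3 + w^2*(4*r + 28) + w*(-8*r^2 + 50*r - 16)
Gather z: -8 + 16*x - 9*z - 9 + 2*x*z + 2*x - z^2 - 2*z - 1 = 18*x - z^2 + z*(2*x - 11) - 18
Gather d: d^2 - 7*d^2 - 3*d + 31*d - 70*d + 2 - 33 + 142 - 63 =-6*d^2 - 42*d + 48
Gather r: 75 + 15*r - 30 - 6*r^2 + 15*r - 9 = -6*r^2 + 30*r + 36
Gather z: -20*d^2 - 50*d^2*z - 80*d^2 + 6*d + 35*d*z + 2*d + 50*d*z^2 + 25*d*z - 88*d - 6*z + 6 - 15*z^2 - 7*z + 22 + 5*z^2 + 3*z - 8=-100*d^2 - 80*d + z^2*(50*d - 10) + z*(-50*d^2 + 60*d - 10) + 20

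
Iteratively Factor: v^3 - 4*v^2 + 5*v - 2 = (v - 1)*(v^2 - 3*v + 2) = (v - 2)*(v - 1)*(v - 1)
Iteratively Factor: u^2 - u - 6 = (u - 3)*(u + 2)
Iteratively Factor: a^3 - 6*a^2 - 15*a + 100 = (a + 4)*(a^2 - 10*a + 25) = (a - 5)*(a + 4)*(a - 5)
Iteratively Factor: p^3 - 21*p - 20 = (p + 1)*(p^2 - p - 20) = (p - 5)*(p + 1)*(p + 4)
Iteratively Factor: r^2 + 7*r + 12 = (r + 3)*(r + 4)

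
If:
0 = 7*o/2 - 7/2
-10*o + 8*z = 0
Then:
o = 1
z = 5/4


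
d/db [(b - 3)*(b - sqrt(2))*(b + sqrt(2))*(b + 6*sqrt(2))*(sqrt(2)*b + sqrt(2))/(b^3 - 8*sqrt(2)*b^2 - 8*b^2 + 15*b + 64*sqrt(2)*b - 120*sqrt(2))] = 2*(sqrt(2)*b^5 - 18*b^4 - 7*sqrt(2)*b^4 - 101*sqrt(2)*b^3 + 84*b^3 + 118*b^2 + 678*sqrt(2)*b^2 - 136*b + 480*sqrt(2)*b - 576*sqrt(2) - 140)/(b^4 - 16*sqrt(2)*b^3 - 10*b^3 + 153*b^2 + 160*sqrt(2)*b^2 - 1280*b - 400*sqrt(2)*b + 3200)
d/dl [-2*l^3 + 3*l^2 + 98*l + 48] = -6*l^2 + 6*l + 98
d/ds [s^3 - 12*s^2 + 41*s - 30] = 3*s^2 - 24*s + 41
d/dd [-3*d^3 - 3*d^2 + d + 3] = -9*d^2 - 6*d + 1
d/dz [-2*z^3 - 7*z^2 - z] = -6*z^2 - 14*z - 1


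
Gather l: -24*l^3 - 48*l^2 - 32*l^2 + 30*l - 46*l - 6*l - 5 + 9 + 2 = -24*l^3 - 80*l^2 - 22*l + 6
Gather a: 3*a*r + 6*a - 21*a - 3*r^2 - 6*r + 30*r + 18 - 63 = a*(3*r - 15) - 3*r^2 + 24*r - 45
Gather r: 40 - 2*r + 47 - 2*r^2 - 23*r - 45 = -2*r^2 - 25*r + 42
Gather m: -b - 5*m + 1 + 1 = -b - 5*m + 2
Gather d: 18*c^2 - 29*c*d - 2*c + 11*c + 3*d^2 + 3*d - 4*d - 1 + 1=18*c^2 + 9*c + 3*d^2 + d*(-29*c - 1)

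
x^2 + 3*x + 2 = (x + 1)*(x + 2)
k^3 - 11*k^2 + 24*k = k*(k - 8)*(k - 3)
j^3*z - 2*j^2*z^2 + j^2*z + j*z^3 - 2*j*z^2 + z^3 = (j - z)^2*(j*z + z)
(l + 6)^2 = l^2 + 12*l + 36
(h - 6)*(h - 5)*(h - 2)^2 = h^4 - 15*h^3 + 78*h^2 - 164*h + 120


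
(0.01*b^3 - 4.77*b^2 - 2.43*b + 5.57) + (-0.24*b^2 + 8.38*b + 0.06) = 0.01*b^3 - 5.01*b^2 + 5.95*b + 5.63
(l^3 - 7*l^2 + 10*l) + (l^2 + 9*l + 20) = l^3 - 6*l^2 + 19*l + 20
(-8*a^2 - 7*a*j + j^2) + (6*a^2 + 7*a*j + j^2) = -2*a^2 + 2*j^2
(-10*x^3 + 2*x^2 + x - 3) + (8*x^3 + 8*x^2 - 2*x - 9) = -2*x^3 + 10*x^2 - x - 12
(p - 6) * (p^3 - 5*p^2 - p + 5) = p^4 - 11*p^3 + 29*p^2 + 11*p - 30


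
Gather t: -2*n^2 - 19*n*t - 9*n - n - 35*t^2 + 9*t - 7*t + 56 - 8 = -2*n^2 - 10*n - 35*t^2 + t*(2 - 19*n) + 48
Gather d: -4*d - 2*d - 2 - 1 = -6*d - 3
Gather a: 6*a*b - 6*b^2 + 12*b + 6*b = 6*a*b - 6*b^2 + 18*b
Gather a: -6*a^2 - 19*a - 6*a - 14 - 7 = -6*a^2 - 25*a - 21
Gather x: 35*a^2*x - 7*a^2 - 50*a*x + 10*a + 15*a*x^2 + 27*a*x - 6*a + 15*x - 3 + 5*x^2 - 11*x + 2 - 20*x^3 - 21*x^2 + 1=-7*a^2 + 4*a - 20*x^3 + x^2*(15*a - 16) + x*(35*a^2 - 23*a + 4)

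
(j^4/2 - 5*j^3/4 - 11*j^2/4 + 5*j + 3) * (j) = j^5/2 - 5*j^4/4 - 11*j^3/4 + 5*j^2 + 3*j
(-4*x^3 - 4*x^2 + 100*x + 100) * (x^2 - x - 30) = -4*x^5 + 224*x^3 + 120*x^2 - 3100*x - 3000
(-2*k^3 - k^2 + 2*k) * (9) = -18*k^3 - 9*k^2 + 18*k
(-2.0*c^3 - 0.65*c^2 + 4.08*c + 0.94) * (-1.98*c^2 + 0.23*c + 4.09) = 3.96*c^5 + 0.827*c^4 - 16.4079*c^3 - 3.5813*c^2 + 16.9034*c + 3.8446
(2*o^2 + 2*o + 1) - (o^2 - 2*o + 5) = o^2 + 4*o - 4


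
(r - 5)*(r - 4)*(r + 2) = r^3 - 7*r^2 + 2*r + 40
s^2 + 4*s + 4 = (s + 2)^2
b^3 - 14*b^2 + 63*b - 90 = (b - 6)*(b - 5)*(b - 3)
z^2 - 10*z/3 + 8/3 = (z - 2)*(z - 4/3)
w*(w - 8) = w^2 - 8*w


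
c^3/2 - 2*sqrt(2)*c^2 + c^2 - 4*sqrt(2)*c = c*(c/2 + 1)*(c - 4*sqrt(2))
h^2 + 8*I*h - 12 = (h + 2*I)*(h + 6*I)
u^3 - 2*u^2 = u^2*(u - 2)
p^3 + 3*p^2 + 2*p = p*(p + 1)*(p + 2)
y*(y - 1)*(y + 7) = y^3 + 6*y^2 - 7*y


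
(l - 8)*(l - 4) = l^2 - 12*l + 32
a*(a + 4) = a^2 + 4*a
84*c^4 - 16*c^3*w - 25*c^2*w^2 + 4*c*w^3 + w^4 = (-3*c + w)*(-2*c + w)*(2*c + w)*(7*c + w)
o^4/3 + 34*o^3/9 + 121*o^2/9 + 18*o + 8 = (o/3 + 1)*(o + 1)*(o + 4/3)*(o + 6)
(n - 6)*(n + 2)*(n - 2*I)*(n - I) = n^4 - 4*n^3 - 3*I*n^3 - 14*n^2 + 12*I*n^2 + 8*n + 36*I*n + 24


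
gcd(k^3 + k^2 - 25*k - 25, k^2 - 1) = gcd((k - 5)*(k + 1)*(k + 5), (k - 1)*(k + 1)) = k + 1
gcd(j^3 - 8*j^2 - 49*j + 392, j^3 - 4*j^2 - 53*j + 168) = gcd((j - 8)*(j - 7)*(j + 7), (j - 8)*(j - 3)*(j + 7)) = j^2 - j - 56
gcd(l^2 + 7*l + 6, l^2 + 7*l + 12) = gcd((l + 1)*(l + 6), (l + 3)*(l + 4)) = 1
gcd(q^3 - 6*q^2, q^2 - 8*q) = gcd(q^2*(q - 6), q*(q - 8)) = q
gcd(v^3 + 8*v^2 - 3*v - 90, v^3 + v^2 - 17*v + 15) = v^2 + 2*v - 15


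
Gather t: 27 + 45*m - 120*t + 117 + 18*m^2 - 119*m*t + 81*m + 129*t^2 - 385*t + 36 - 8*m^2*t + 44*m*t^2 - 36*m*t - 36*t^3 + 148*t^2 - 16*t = 18*m^2 + 126*m - 36*t^3 + t^2*(44*m + 277) + t*(-8*m^2 - 155*m - 521) + 180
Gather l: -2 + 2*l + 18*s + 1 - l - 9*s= l + 9*s - 1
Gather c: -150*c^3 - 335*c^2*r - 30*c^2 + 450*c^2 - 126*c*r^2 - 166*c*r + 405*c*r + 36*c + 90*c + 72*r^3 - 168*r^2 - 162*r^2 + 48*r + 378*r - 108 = -150*c^3 + c^2*(420 - 335*r) + c*(-126*r^2 + 239*r + 126) + 72*r^3 - 330*r^2 + 426*r - 108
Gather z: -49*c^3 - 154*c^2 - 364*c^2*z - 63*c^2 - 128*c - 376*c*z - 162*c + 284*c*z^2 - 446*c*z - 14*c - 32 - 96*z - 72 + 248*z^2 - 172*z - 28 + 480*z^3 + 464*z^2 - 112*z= -49*c^3 - 217*c^2 - 304*c + 480*z^3 + z^2*(284*c + 712) + z*(-364*c^2 - 822*c - 380) - 132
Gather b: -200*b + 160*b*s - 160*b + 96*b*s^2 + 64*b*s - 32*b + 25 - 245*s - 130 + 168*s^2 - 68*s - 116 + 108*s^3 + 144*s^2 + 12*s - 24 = b*(96*s^2 + 224*s - 392) + 108*s^3 + 312*s^2 - 301*s - 245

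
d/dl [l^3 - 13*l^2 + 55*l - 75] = 3*l^2 - 26*l + 55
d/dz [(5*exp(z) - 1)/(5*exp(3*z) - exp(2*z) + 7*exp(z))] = (-50*exp(3*z) + 20*exp(2*z) - 2*exp(z) + 7)*exp(-z)/(25*exp(4*z) - 10*exp(3*z) + 71*exp(2*z) - 14*exp(z) + 49)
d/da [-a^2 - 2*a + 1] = -2*a - 2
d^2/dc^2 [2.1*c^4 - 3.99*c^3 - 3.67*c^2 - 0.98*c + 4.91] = 25.2*c^2 - 23.94*c - 7.34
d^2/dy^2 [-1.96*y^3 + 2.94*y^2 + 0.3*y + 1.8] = 5.88 - 11.76*y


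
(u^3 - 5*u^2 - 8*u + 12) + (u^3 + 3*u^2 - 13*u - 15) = 2*u^3 - 2*u^2 - 21*u - 3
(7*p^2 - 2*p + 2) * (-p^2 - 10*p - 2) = -7*p^4 - 68*p^3 + 4*p^2 - 16*p - 4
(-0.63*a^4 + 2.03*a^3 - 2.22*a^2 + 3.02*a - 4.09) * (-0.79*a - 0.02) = 0.4977*a^5 - 1.5911*a^4 + 1.7132*a^3 - 2.3414*a^2 + 3.1707*a + 0.0818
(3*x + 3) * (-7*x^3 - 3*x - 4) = -21*x^4 - 21*x^3 - 9*x^2 - 21*x - 12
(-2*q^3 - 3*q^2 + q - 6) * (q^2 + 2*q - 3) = -2*q^5 - 7*q^4 + q^3 + 5*q^2 - 15*q + 18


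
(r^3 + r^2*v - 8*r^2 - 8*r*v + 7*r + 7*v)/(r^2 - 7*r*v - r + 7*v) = (r^2 + r*v - 7*r - 7*v)/(r - 7*v)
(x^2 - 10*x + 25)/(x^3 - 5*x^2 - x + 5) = (x - 5)/(x^2 - 1)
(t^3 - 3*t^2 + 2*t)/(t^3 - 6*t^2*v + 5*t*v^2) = (t^2 - 3*t + 2)/(t^2 - 6*t*v + 5*v^2)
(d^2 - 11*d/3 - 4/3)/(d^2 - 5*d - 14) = (-3*d^2 + 11*d + 4)/(3*(-d^2 + 5*d + 14))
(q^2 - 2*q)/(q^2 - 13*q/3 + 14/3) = 3*q/(3*q - 7)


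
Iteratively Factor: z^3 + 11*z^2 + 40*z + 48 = (z + 4)*(z^2 + 7*z + 12) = (z + 3)*(z + 4)*(z + 4)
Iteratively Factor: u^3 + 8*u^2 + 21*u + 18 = (u + 3)*(u^2 + 5*u + 6) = (u + 3)^2*(u + 2)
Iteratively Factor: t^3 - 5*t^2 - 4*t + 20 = (t - 2)*(t^2 - 3*t - 10) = (t - 2)*(t + 2)*(t - 5)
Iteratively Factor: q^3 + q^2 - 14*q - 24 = (q + 3)*(q^2 - 2*q - 8) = (q + 2)*(q + 3)*(q - 4)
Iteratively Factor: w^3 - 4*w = (w + 2)*(w^2 - 2*w) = (w - 2)*(w + 2)*(w)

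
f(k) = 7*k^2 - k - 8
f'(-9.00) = -127.00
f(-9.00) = 568.00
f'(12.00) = 167.00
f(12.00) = 988.00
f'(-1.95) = -28.30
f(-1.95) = 20.57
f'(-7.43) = -105.02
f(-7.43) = 385.86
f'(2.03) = 27.42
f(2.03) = 18.82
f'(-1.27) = -18.78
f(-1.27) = 4.56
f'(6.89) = 95.46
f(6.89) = 317.41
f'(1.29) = 17.06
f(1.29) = 2.36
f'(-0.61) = -9.54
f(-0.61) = -4.79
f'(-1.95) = -28.30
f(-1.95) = 20.57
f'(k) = 14*k - 1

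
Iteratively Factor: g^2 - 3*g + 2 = (g - 2)*(g - 1)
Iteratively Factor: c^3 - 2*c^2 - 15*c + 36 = (c - 3)*(c^2 + c - 12) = (c - 3)^2*(c + 4)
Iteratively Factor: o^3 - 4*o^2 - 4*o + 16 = (o + 2)*(o^2 - 6*o + 8) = (o - 4)*(o + 2)*(o - 2)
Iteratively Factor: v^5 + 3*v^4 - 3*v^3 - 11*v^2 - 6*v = (v + 1)*(v^4 + 2*v^3 - 5*v^2 - 6*v) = (v - 2)*(v + 1)*(v^3 + 4*v^2 + 3*v) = v*(v - 2)*(v + 1)*(v^2 + 4*v + 3) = v*(v - 2)*(v + 1)*(v + 3)*(v + 1)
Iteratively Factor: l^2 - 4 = (l + 2)*(l - 2)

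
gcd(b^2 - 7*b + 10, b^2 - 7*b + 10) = b^2 - 7*b + 10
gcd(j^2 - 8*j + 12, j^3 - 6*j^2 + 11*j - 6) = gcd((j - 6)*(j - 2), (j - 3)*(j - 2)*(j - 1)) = j - 2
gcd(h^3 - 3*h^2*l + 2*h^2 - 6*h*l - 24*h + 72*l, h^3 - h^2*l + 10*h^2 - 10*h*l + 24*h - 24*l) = h + 6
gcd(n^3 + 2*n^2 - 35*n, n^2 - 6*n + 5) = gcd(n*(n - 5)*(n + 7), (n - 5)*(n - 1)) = n - 5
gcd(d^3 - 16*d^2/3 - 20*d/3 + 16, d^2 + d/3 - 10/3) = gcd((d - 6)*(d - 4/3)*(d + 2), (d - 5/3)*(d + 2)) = d + 2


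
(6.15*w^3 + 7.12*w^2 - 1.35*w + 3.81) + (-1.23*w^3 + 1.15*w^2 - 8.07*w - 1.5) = 4.92*w^3 + 8.27*w^2 - 9.42*w + 2.31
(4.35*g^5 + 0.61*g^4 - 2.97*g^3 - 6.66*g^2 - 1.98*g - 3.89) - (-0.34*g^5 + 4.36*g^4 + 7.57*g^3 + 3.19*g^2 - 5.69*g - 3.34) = 4.69*g^5 - 3.75*g^4 - 10.54*g^3 - 9.85*g^2 + 3.71*g - 0.55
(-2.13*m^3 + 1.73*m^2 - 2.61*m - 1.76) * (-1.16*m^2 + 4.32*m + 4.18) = 2.4708*m^5 - 11.2084*m^4 + 1.5978*m^3 - 2.0022*m^2 - 18.513*m - 7.3568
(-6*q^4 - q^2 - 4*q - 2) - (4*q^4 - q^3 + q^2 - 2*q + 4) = -10*q^4 + q^3 - 2*q^2 - 2*q - 6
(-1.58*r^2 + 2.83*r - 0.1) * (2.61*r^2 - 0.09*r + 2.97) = -4.1238*r^4 + 7.5285*r^3 - 5.2083*r^2 + 8.4141*r - 0.297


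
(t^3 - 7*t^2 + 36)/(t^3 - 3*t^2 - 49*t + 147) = (t^2 - 4*t - 12)/(t^2 - 49)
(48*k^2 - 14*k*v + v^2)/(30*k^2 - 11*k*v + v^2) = (-8*k + v)/(-5*k + v)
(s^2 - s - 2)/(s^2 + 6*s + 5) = (s - 2)/(s + 5)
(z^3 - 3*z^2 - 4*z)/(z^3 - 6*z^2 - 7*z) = (z - 4)/(z - 7)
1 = 1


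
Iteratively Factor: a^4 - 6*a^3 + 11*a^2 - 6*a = (a)*(a^3 - 6*a^2 + 11*a - 6) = a*(a - 2)*(a^2 - 4*a + 3) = a*(a - 2)*(a - 1)*(a - 3)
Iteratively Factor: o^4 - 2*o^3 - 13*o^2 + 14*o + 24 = (o + 1)*(o^3 - 3*o^2 - 10*o + 24) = (o + 1)*(o + 3)*(o^2 - 6*o + 8) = (o - 4)*(o + 1)*(o + 3)*(o - 2)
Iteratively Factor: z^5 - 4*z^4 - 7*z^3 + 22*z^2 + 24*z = (z + 2)*(z^4 - 6*z^3 + 5*z^2 + 12*z) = z*(z + 2)*(z^3 - 6*z^2 + 5*z + 12) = z*(z + 1)*(z + 2)*(z^2 - 7*z + 12) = z*(z - 3)*(z + 1)*(z + 2)*(z - 4)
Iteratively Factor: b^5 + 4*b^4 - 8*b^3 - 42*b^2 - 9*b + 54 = (b - 3)*(b^4 + 7*b^3 + 13*b^2 - 3*b - 18) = (b - 3)*(b + 3)*(b^3 + 4*b^2 + b - 6) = (b - 3)*(b + 3)^2*(b^2 + b - 2) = (b - 3)*(b + 2)*(b + 3)^2*(b - 1)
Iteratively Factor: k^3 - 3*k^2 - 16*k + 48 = (k - 4)*(k^2 + k - 12) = (k - 4)*(k - 3)*(k + 4)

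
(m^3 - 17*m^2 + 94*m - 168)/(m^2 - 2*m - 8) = (m^2 - 13*m + 42)/(m + 2)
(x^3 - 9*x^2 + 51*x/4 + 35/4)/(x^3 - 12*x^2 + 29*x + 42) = (x^2 - 2*x - 5/4)/(x^2 - 5*x - 6)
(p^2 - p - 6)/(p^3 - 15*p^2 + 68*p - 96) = (p + 2)/(p^2 - 12*p + 32)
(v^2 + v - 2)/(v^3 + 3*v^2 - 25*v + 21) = (v + 2)/(v^2 + 4*v - 21)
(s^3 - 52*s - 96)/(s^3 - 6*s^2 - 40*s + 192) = (s + 2)/(s - 4)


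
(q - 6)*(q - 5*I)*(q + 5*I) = q^3 - 6*q^2 + 25*q - 150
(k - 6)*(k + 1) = k^2 - 5*k - 6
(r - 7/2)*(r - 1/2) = r^2 - 4*r + 7/4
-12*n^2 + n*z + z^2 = (-3*n + z)*(4*n + z)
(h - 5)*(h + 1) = h^2 - 4*h - 5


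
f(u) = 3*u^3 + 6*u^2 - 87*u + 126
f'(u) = 9*u^2 + 12*u - 87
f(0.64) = 73.56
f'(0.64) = -75.63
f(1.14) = 39.06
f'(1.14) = -61.62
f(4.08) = 74.67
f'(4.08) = 111.78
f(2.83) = -4.16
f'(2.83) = 19.04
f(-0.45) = 166.09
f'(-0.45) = -90.58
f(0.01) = 125.13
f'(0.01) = -86.88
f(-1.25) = 238.27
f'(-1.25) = -87.94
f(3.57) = 28.38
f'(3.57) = 70.54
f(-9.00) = -792.00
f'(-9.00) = 534.00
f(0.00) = 126.00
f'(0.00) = -87.00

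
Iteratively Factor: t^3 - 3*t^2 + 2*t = (t - 2)*(t^2 - t) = (t - 2)*(t - 1)*(t)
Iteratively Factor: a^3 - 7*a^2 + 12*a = (a - 4)*(a^2 - 3*a) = (a - 4)*(a - 3)*(a)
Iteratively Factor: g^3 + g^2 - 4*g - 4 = (g - 2)*(g^2 + 3*g + 2) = (g - 2)*(g + 2)*(g + 1)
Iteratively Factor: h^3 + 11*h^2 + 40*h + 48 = (h + 3)*(h^2 + 8*h + 16) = (h + 3)*(h + 4)*(h + 4)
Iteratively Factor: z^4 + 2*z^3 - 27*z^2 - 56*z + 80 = (z + 4)*(z^3 - 2*z^2 - 19*z + 20) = (z - 1)*(z + 4)*(z^2 - z - 20) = (z - 5)*(z - 1)*(z + 4)*(z + 4)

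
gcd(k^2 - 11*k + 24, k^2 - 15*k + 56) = k - 8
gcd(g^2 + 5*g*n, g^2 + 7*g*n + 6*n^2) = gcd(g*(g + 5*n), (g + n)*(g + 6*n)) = 1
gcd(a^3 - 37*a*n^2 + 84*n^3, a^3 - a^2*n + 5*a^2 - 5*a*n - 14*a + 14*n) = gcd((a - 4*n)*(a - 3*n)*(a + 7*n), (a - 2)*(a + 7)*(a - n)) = 1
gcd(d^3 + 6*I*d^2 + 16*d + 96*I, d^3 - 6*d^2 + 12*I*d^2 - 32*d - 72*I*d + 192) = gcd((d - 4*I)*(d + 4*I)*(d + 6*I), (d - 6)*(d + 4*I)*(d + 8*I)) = d + 4*I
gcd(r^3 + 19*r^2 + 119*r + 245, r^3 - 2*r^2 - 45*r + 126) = r + 7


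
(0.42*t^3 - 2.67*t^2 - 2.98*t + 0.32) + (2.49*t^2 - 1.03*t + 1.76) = 0.42*t^3 - 0.18*t^2 - 4.01*t + 2.08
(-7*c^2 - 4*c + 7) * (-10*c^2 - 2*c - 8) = 70*c^4 + 54*c^3 - 6*c^2 + 18*c - 56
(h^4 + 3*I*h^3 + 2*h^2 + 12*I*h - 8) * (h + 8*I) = h^5 + 11*I*h^4 - 22*h^3 + 28*I*h^2 - 104*h - 64*I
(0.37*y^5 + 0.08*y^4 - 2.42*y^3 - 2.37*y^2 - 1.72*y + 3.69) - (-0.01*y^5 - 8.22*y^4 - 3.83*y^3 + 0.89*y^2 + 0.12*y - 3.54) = 0.38*y^5 + 8.3*y^4 + 1.41*y^3 - 3.26*y^2 - 1.84*y + 7.23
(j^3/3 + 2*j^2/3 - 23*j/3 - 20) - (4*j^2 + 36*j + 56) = j^3/3 - 10*j^2/3 - 131*j/3 - 76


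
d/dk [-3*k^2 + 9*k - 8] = 9 - 6*k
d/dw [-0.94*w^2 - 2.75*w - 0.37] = -1.88*w - 2.75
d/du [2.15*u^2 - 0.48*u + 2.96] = 4.3*u - 0.48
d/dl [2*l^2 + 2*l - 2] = 4*l + 2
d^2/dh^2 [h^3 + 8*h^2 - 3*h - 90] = 6*h + 16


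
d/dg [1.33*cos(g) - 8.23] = -1.33*sin(g)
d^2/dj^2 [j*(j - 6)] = 2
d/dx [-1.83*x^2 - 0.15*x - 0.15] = -3.66*x - 0.15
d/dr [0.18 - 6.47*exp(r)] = -6.47*exp(r)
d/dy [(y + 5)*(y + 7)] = 2*y + 12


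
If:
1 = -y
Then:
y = -1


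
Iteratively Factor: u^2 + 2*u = (u)*(u + 2)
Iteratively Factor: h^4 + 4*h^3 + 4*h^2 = (h)*(h^3 + 4*h^2 + 4*h) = h*(h + 2)*(h^2 + 2*h) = h*(h + 2)^2*(h)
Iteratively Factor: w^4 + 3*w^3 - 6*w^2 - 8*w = (w + 4)*(w^3 - w^2 - 2*w) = w*(w + 4)*(w^2 - w - 2) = w*(w - 2)*(w + 4)*(w + 1)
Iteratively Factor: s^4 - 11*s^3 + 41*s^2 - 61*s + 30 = (s - 2)*(s^3 - 9*s^2 + 23*s - 15) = (s - 5)*(s - 2)*(s^2 - 4*s + 3) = (s - 5)*(s - 3)*(s - 2)*(s - 1)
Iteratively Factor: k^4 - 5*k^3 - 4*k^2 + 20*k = (k)*(k^3 - 5*k^2 - 4*k + 20) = k*(k + 2)*(k^2 - 7*k + 10) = k*(k - 5)*(k + 2)*(k - 2)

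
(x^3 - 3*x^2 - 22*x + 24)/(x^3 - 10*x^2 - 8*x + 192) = (x - 1)/(x - 8)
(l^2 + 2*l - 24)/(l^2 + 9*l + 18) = (l - 4)/(l + 3)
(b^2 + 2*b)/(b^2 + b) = (b + 2)/(b + 1)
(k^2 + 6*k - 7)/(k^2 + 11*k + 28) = (k - 1)/(k + 4)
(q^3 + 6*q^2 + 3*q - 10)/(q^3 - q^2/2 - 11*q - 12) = 2*(q^2 + 4*q - 5)/(2*q^2 - 5*q - 12)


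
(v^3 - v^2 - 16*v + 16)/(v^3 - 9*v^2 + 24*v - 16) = (v + 4)/(v - 4)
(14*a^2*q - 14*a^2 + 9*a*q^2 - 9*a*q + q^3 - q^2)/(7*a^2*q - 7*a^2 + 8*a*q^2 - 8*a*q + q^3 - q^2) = (2*a + q)/(a + q)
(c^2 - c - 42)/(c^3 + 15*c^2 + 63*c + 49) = (c^2 - c - 42)/(c^3 + 15*c^2 + 63*c + 49)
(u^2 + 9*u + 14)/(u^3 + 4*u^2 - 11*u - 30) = (u + 7)/(u^2 + 2*u - 15)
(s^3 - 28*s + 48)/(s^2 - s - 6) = (-s^3 + 28*s - 48)/(-s^2 + s + 6)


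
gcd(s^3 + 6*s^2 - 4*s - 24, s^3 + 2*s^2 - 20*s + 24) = s^2 + 4*s - 12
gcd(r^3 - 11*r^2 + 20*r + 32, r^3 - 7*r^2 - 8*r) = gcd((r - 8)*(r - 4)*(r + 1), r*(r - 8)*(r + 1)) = r^2 - 7*r - 8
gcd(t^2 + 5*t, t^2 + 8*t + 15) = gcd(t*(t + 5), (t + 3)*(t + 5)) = t + 5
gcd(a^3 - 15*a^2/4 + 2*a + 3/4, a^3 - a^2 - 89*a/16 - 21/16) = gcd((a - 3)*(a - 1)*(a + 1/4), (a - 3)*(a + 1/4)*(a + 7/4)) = a^2 - 11*a/4 - 3/4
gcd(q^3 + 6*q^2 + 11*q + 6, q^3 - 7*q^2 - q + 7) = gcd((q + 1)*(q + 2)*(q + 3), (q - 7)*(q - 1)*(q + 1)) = q + 1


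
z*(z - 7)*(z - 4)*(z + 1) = z^4 - 10*z^3 + 17*z^2 + 28*z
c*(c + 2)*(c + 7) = c^3 + 9*c^2 + 14*c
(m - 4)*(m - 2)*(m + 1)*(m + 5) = m^4 - 23*m^2 + 18*m + 40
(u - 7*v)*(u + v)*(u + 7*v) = u^3 + u^2*v - 49*u*v^2 - 49*v^3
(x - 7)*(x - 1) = x^2 - 8*x + 7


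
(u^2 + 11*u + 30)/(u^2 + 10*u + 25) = (u + 6)/(u + 5)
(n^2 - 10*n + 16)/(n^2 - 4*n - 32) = (n - 2)/(n + 4)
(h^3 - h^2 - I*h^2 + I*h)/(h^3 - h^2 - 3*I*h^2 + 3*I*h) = (h - I)/(h - 3*I)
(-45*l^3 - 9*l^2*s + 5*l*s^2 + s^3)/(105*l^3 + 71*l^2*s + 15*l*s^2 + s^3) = (-3*l + s)/(7*l + s)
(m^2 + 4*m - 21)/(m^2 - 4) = (m^2 + 4*m - 21)/(m^2 - 4)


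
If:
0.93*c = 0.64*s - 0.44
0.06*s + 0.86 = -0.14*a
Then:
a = -0.428571428571429*s - 6.14285714285714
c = 0.688172043010753*s - 0.473118279569892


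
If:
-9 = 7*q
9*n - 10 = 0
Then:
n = 10/9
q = -9/7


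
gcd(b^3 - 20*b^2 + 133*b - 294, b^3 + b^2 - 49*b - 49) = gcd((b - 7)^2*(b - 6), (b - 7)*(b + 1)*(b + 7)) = b - 7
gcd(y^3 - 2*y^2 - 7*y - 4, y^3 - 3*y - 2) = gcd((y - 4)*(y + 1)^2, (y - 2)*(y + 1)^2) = y^2 + 2*y + 1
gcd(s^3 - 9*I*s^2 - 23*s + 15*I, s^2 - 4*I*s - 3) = s^2 - 4*I*s - 3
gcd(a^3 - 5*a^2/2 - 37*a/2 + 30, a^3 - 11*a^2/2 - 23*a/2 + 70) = a - 5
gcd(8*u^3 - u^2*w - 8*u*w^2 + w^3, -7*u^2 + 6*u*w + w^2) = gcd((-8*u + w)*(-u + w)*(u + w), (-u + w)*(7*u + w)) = u - w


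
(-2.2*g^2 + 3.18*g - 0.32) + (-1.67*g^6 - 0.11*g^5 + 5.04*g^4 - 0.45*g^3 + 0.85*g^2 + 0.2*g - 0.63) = -1.67*g^6 - 0.11*g^5 + 5.04*g^4 - 0.45*g^3 - 1.35*g^2 + 3.38*g - 0.95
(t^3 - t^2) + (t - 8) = t^3 - t^2 + t - 8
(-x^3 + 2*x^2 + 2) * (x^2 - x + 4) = -x^5 + 3*x^4 - 6*x^3 + 10*x^2 - 2*x + 8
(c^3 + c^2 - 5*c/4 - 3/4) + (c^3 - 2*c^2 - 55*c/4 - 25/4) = 2*c^3 - c^2 - 15*c - 7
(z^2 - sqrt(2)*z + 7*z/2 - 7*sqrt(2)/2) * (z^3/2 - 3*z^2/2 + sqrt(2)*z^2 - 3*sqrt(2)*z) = z^5/2 + z^4/4 + sqrt(2)*z^4/2 - 29*z^3/4 + sqrt(2)*z^3/4 - 21*sqrt(2)*z^2/4 - z^2 + 21*z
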